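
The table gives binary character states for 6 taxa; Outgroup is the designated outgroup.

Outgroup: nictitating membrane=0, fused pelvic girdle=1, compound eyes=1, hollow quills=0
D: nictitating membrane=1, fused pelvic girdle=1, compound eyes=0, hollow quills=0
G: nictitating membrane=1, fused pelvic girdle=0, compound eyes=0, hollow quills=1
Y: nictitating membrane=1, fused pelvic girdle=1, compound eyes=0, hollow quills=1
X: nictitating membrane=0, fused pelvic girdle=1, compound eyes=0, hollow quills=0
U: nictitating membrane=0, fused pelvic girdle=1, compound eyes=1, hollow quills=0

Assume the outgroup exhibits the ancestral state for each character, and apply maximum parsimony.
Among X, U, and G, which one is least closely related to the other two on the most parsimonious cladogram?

Character polarity is set by the outgroup: the derived state is whichever differs from the outgroup's state, so for fused pelvic girdle, compound eyes the derived state is '0', and for the remaining characters it is '1'.
nictitating membrane: derived state '1' in D, G, and Y only — synapomorphy for {D, G, Y}.
fused pelvic girdle (derived state '0') is unique to G (autapomorphy; uninformative for grouping).
compound eyes (derived state '0') is shared by D, G, X, and Y — a synapomorphy uniting that clade.
Only G and Y show the derived state '1' for hollow quills, supporting them as a clade.
Most parsimonious ingroup topology: (((D,(G,Y)),X),U).
X and G share a more recent common ancestor with each other than either does with U, so U is the least closely related of the three.

U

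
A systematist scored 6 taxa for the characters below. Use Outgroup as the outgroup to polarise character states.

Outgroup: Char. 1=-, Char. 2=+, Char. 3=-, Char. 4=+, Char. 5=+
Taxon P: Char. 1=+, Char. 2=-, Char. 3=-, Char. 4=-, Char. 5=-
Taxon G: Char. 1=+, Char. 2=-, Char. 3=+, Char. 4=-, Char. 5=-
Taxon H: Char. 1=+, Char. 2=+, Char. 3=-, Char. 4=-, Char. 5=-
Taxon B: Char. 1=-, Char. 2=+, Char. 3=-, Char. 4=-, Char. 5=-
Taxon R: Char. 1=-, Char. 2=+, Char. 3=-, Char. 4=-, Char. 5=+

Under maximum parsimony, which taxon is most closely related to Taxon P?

Taxon G

Character polarity is set by the outgroup: the derived state is whichever differs from the outgroup's state, so for Char. 2, Char. 4, Char. 5 the derived state is '-', and for the remaining characters it is '+'.
Only Taxon G, Taxon H, and Taxon P show the derived state '+' for Char. 1, supporting them as a clade.
Char. 2: derived state '-' in Taxon G and Taxon P only — synapomorphy for {Taxon G, Taxon P}.
Char. 3 (derived state '+') is unique to Taxon G (autapomorphy; uninformative for grouping).
Char. 4 (derived state '-') is shared by all ingroup taxa — unites the whole ingroup.
Char. 5: derived state '-' in Taxon B, Taxon G, Taxon H, and Taxon P only — synapomorphy for {Taxon B, Taxon G, Taxon H, Taxon P}.
Most parsimonious ingroup topology: ((((Taxon P,Taxon G),Taxon H),Taxon B),Taxon R).
Taxon P and Taxon G form a cherry on this tree, so they are sister taxa.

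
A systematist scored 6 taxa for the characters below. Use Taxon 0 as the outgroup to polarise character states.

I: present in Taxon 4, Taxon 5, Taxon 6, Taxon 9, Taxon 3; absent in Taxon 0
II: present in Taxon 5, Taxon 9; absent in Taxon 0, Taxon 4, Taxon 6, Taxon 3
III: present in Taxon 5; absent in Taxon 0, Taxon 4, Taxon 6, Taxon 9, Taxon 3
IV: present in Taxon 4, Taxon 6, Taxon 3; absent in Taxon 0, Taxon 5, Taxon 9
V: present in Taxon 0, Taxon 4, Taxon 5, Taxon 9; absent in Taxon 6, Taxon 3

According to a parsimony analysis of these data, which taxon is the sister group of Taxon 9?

Taxon 5

Character polarity is set by the outgroup: the derived state is whichever differs from the outgroup's state, so for V the derived state is 'absent', and for the remaining characters it is 'present'.
All ingroup taxa share the derived state 'present' for I; it defines the ingroup but does not resolve relationships within it.
Only Taxon 5 and Taxon 9 show the derived state 'present' for II, supporting them as a clade.
III (derived state 'present') is unique to Taxon 5 (autapomorphy; uninformative for grouping).
Only Taxon 3, Taxon 4, and Taxon 6 show the derived state 'present' for IV, supporting them as a clade.
V (derived state 'absent') is shared by Taxon 3 and Taxon 6 — a synapomorphy uniting that clade.
Most parsimonious ingroup topology: ((Taxon 4,(Taxon 6,Taxon 3)),(Taxon 5,Taxon 9)).
Taxon 9 and Taxon 5 form a cherry on this tree, so they are sister taxa.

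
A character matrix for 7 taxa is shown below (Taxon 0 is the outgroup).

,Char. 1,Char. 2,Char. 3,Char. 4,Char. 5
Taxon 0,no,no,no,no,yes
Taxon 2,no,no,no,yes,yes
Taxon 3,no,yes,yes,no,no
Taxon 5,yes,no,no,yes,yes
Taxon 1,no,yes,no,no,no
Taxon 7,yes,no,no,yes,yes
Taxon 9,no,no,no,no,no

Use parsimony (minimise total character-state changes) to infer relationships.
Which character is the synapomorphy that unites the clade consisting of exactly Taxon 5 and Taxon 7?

Char. 1

Character polarity is set by the outgroup: the derived state is whichever differs from the outgroup's state, so for Char. 5 the derived state is 'no', and for the remaining characters it is 'yes'.
Char. 1: derived state 'yes' in Taxon 5 and Taxon 7 only — synapomorphy for {Taxon 5, Taxon 7}.
Only Taxon 1 and Taxon 3 show the derived state 'yes' for Char. 2, supporting them as a clade.
Char. 3 (derived state 'yes') is unique to Taxon 3 (autapomorphy; uninformative for grouping).
Char. 4: derived state 'yes' in Taxon 2, Taxon 5, and Taxon 7 only — synapomorphy for {Taxon 2, Taxon 5, Taxon 7}.
Only Taxon 1, Taxon 3, and Taxon 9 show the derived state 'no' for Char. 5, supporting them as a clade.
Most parsimonious ingroup topology: ((Taxon 2,(Taxon 5,Taxon 7)),((Taxon 3,Taxon 1),Taxon 9)).
The clade {Taxon 5, Taxon 7} is supported by Char. 1: its derived state 'yes' occurs in exactly those taxa and in no other taxon (including the outgroup).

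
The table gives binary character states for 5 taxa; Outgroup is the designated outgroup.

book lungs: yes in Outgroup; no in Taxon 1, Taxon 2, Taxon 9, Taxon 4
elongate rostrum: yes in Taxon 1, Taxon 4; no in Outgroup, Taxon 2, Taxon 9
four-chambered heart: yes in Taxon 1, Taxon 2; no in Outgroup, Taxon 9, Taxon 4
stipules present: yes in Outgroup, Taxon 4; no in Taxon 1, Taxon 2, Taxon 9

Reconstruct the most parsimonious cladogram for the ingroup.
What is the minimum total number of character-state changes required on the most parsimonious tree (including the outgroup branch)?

Character polarity is set by the outgroup: the derived state is whichever differs from the outgroup's state, so for book lungs, stipules present the derived state is 'no', and for the remaining characters it is 'yes'.
All ingroup taxa share the derived state 'no' for book lungs; it defines the ingroup but does not resolve relationships within it.
elongate rostrum groups Taxon 1 and Taxon 4, which is incompatible with the clades supported by the remaining characters; treating it as convergent (homoplasy) costs fewer steps than any alternative tree.
four-chambered heart: derived state 'yes' in Taxon 1 and Taxon 2 only — synapomorphy for {Taxon 1, Taxon 2}.
stipules present (derived state 'no') is shared by Taxon 1, Taxon 2, and Taxon 9 — a synapomorphy uniting that clade.
Most parsimonious ingroup topology: (((Taxon 1,Taxon 2),Taxon 9),Taxon 4).
Changes per character on this tree: book lungs: 1; elongate rostrum: 2; four-chambered heart: 1; stipules present: 1.
Total = 5.

5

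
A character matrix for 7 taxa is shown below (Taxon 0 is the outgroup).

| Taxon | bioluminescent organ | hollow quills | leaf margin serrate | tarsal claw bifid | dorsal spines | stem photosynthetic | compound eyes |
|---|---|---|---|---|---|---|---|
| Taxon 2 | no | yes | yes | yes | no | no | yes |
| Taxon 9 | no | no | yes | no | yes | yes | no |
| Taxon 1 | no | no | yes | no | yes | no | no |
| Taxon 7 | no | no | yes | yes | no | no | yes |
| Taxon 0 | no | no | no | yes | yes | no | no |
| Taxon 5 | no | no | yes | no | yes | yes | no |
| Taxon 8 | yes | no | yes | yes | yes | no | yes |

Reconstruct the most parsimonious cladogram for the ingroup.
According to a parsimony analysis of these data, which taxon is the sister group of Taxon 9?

Character polarity is set by the outgroup: the derived state is whichever differs from the outgroup's state, so for tarsal claw bifid, dorsal spines the derived state is 'no', and for the remaining characters it is 'yes'.
bioluminescent organ: derived state 'yes' in Taxon 8 only — an autapomorphy, so it tells us nothing about relationships among taxa.
hollow quills: derived state 'yes' in Taxon 2 only — an autapomorphy, so it tells us nothing about relationships among taxa.
All ingroup taxa share the derived state 'yes' for leaf margin serrate; it defines the ingroup but does not resolve relationships within it.
Only Taxon 1, Taxon 5, and Taxon 9 show the derived state 'no' for tarsal claw bifid, supporting them as a clade.
Only Taxon 2 and Taxon 7 show the derived state 'no' for dorsal spines, supporting them as a clade.
stem photosynthetic: derived state 'yes' in Taxon 5 and Taxon 9 only — synapomorphy for {Taxon 5, Taxon 9}.
compound eyes: derived state 'yes' in Taxon 2, Taxon 7, and Taxon 8 only — synapomorphy for {Taxon 2, Taxon 7, Taxon 8}.
Most parsimonious ingroup topology: (((Taxon 7,Taxon 2),Taxon 8),((Taxon 5,Taxon 9),Taxon 1)).
Taxon 9 and Taxon 5 form a cherry on this tree, so they are sister taxa.

Taxon 5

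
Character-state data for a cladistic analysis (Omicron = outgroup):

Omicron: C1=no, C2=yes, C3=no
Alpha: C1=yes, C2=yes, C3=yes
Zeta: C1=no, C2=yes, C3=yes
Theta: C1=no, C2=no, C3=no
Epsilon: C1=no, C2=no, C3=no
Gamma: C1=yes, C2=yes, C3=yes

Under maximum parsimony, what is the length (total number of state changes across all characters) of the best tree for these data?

Character polarity is set by the outgroup: the derived state is whichever differs from the outgroup's state, so for C2 the derived state is 'no', and for the remaining characters it is 'yes'.
C1 (derived state 'yes') is shared by Alpha and Gamma — a synapomorphy uniting that clade.
C2 (derived state 'no') is shared by Epsilon and Theta — a synapomorphy uniting that clade.
C3: derived state 'yes' in Alpha, Gamma, and Zeta only — synapomorphy for {Alpha, Gamma, Zeta}.
Most parsimonious ingroup topology: (((Alpha,Gamma),Zeta),(Theta,Epsilon)).
Changes per character on this tree: C1: 1; C2: 1; C3: 1.
Total = 3.

3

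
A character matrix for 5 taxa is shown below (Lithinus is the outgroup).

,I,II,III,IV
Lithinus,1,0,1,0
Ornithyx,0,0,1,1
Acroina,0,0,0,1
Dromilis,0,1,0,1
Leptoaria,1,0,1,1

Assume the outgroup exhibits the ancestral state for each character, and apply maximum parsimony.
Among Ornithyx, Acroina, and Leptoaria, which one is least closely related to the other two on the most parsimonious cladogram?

Leptoaria

Character polarity is set by the outgroup: the derived state is whichever differs from the outgroup's state, so for I, III the derived state is '0', and for the remaining characters it is '1'.
I: derived state '0' in Acroina, Dromilis, and Ornithyx only — synapomorphy for {Acroina, Dromilis, Ornithyx}.
II (derived state '1') is unique to Dromilis (autapomorphy; uninformative for grouping).
III: derived state '0' in Acroina and Dromilis only — synapomorphy for {Acroina, Dromilis}.
All ingroup taxa share the derived state '1' for IV; it defines the ingroup but does not resolve relationships within it.
Most parsimonious ingroup topology: ((Ornithyx,(Acroina,Dromilis)),Leptoaria).
Ornithyx and Acroina share a more recent common ancestor with each other than either does with Leptoaria, so Leptoaria is the least closely related of the three.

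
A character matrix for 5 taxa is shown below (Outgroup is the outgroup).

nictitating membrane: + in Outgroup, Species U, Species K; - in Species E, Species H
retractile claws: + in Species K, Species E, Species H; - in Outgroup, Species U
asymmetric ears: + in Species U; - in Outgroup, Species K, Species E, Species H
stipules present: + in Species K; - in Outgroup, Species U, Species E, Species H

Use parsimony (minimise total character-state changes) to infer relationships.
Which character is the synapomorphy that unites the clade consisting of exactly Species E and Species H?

nictitating membrane

Character polarity is set by the outgroup: the derived state is whichever differs from the outgroup's state, so for nictitating membrane the derived state is '-', and for the remaining characters it is '+'.
nictitating membrane: derived state '-' in Species E and Species H only — synapomorphy for {Species E, Species H}.
retractile claws (derived state '+') is shared by Species E, Species H, and Species K — a synapomorphy uniting that clade.
asymmetric ears (derived state '+') is unique to Species U (autapomorphy; uninformative for grouping).
stipules present (derived state '+') is unique to Species K (autapomorphy; uninformative for grouping).
Most parsimonious ingroup topology: (Species U,(Species K,(Species E,Species H))).
The clade {Species E, Species H} is supported by nictitating membrane: its derived state '-' occurs in exactly those taxa and in no other taxon (including the outgroup).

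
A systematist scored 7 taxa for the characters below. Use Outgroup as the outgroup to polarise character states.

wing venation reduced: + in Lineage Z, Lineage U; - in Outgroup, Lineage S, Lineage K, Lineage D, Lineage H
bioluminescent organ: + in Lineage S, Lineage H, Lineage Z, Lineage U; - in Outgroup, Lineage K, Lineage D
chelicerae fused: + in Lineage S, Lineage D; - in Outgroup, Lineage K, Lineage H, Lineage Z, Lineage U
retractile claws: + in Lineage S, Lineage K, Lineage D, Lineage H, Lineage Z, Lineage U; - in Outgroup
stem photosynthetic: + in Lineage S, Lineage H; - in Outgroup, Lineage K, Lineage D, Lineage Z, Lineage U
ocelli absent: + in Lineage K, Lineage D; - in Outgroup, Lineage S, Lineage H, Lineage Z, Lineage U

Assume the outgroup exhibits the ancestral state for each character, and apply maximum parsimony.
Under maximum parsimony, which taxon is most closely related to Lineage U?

The outgroup has state '-' for every character, so '+' is the derived state throughout.
wing venation reduced (derived state '+') is shared by Lineage U and Lineage Z — a synapomorphy uniting that clade.
Only Lineage H, Lineage S, Lineage U, and Lineage Z show the derived state '+' for bioluminescent organ, supporting them as a clade.
chelicerae fused groups Lineage D and Lineage S, which is incompatible with the clades supported by the remaining characters; treating it as convergent (homoplasy) costs fewer steps than any alternative tree.
All ingroup taxa share the derived state '+' for retractile claws; it defines the ingroup but does not resolve relationships within it.
stem photosynthetic (derived state '+') is shared by Lineage H and Lineage S — a synapomorphy uniting that clade.
ocelli absent: derived state '+' in Lineage D and Lineage K only — synapomorphy for {Lineage D, Lineage K}.
Most parsimonious ingroup topology: (((Lineage S,Lineage H),(Lineage Z,Lineage U)),(Lineage K,Lineage D)).
Lineage U and Lineage Z form a cherry on this tree, so they are sister taxa.

Lineage Z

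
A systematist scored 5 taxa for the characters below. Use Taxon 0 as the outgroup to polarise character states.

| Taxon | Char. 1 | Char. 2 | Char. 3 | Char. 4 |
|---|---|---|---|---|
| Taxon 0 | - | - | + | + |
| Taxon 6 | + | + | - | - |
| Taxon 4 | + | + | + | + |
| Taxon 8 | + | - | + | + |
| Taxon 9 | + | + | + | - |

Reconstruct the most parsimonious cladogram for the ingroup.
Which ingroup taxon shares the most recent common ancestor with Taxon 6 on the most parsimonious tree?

Taxon 9

Character polarity is set by the outgroup: the derived state is whichever differs from the outgroup's state, so for Char. 3, Char. 4 the derived state is '-', and for the remaining characters it is '+'.
Char. 1 (derived state '+') is shared by all ingroup taxa — unites the whole ingroup.
Only Taxon 4, Taxon 6, and Taxon 9 show the derived state '+' for Char. 2, supporting them as a clade.
Char. 3: derived state '-' in Taxon 6 only — an autapomorphy, so it tells us nothing about relationships among taxa.
Char. 4 (derived state '-') is shared by Taxon 6 and Taxon 9 — a synapomorphy uniting that clade.
Most parsimonious ingroup topology: (((Taxon 6,Taxon 9),Taxon 4),Taxon 8).
Taxon 6 and Taxon 9 form a cherry on this tree, so they are sister taxa.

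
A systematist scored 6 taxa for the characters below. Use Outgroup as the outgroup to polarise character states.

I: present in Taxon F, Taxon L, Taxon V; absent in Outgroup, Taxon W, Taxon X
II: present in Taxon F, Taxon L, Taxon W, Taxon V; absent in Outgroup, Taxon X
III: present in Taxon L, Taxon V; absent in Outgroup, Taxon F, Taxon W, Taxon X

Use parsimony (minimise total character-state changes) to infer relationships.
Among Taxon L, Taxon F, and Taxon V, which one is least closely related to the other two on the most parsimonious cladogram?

The outgroup has state 'absent' for every character, so 'present' is the derived state throughout.
Only Taxon F, Taxon L, and Taxon V show the derived state 'present' for I, supporting them as a clade.
Only Taxon F, Taxon L, Taxon V, and Taxon W show the derived state 'present' for II, supporting them as a clade.
Only Taxon L and Taxon V show the derived state 'present' for III, supporting them as a clade.
Most parsimonious ingroup topology: (((Taxon F,(Taxon L,Taxon V)),Taxon W),Taxon X).
Taxon V and Taxon L share a more recent common ancestor with each other than either does with Taxon F, so Taxon F is the least closely related of the three.

Taxon F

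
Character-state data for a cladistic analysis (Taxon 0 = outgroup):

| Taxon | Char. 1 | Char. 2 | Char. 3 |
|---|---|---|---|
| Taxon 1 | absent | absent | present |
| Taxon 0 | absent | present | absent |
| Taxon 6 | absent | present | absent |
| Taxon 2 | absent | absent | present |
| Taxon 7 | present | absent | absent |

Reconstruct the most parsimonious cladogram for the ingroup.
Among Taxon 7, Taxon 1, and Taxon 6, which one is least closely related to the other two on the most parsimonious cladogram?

Character polarity is set by the outgroup: the derived state is whichever differs from the outgroup's state, so for Char. 2 the derived state is 'absent', and for the remaining characters it is 'present'.
Char. 1 (derived state 'present') is unique to Taxon 7 (autapomorphy; uninformative for grouping).
Char. 2: derived state 'absent' in Taxon 1, Taxon 2, and Taxon 7 only — synapomorphy for {Taxon 1, Taxon 2, Taxon 7}.
Char. 3 (derived state 'present') is shared by Taxon 1 and Taxon 2 — a synapomorphy uniting that clade.
Most parsimonious ingroup topology: (Taxon 6,(Taxon 7,(Taxon 2,Taxon 1))).
Taxon 1 and Taxon 7 share a more recent common ancestor with each other than either does with Taxon 6, so Taxon 6 is the least closely related of the three.

Taxon 6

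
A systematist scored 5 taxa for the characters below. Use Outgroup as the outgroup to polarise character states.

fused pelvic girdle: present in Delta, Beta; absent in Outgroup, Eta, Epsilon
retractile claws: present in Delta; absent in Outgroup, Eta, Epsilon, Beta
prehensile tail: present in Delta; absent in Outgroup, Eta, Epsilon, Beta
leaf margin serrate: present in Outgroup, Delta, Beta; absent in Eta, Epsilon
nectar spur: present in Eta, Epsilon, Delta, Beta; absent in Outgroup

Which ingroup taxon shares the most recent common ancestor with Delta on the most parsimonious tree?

Beta

Character polarity is set by the outgroup: the derived state is whichever differs from the outgroup's state, so for leaf margin serrate the derived state is 'absent', and for the remaining characters it is 'present'.
fused pelvic girdle (derived state 'present') is shared by Beta and Delta — a synapomorphy uniting that clade.
retractile claws: derived state 'present' in Delta only — an autapomorphy, so it tells us nothing about relationships among taxa.
prehensile tail (derived state 'present') is unique to Delta (autapomorphy; uninformative for grouping).
leaf margin serrate (derived state 'absent') is shared by Epsilon and Eta — a synapomorphy uniting that clade.
All ingroup taxa share the derived state 'present' for nectar spur; it defines the ingroup but does not resolve relationships within it.
Most parsimonious ingroup topology: ((Eta,Epsilon),(Delta,Beta)).
Delta and Beta form a cherry on this tree, so they are sister taxa.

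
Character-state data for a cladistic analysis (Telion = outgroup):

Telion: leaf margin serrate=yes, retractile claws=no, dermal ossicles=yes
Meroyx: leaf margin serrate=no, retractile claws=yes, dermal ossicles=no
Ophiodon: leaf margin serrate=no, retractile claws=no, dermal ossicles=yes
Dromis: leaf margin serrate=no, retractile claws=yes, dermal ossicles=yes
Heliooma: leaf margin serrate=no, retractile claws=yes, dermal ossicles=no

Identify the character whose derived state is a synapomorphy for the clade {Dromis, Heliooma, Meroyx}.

retractile claws

Character polarity is set by the outgroup: the derived state is whichever differs from the outgroup's state, so for leaf margin serrate, dermal ossicles the derived state is 'no', and for the remaining characters it is 'yes'.
leaf margin serrate (derived state 'no') is shared by all ingroup taxa — unites the whole ingroup.
retractile claws: derived state 'yes' in Dromis, Heliooma, and Meroyx only — synapomorphy for {Dromis, Heliooma, Meroyx}.
dermal ossicles: derived state 'no' in Heliooma and Meroyx only — synapomorphy for {Heliooma, Meroyx}.
Most parsimonious ingroup topology: (((Meroyx,Heliooma),Dromis),Ophiodon).
The clade {Dromis, Heliooma, Meroyx} is supported by retractile claws: its derived state 'yes' occurs in exactly those taxa and in no other taxon (including the outgroup).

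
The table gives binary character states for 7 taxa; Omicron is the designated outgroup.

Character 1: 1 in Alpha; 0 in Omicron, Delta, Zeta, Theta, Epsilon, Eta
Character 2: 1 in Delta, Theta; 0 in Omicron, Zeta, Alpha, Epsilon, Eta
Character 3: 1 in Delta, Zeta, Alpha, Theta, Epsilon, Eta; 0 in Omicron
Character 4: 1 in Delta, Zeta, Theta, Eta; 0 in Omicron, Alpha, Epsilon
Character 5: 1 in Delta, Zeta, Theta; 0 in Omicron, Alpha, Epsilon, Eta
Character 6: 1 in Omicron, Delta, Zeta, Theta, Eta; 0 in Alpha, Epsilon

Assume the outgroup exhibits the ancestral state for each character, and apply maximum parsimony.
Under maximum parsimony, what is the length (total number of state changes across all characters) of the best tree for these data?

6

Character polarity is set by the outgroup: the derived state is whichever differs from the outgroup's state, so for Character 6 the derived state is '0', and for the remaining characters it is '1'.
Character 1: derived state '1' in Alpha only — an autapomorphy, so it tells us nothing about relationships among taxa.
Character 2 (derived state '1') is shared by Delta and Theta — a synapomorphy uniting that clade.
All ingroup taxa share the derived state '1' for Character 3; it defines the ingroup but does not resolve relationships within it.
Only Delta, Eta, Theta, and Zeta show the derived state '1' for Character 4, supporting them as a clade.
Character 5 (derived state '1') is shared by Delta, Theta, and Zeta — a synapomorphy uniting that clade.
Character 6: derived state '0' in Alpha and Epsilon only — synapomorphy for {Alpha, Epsilon}.
Most parsimonious ingroup topology: ((((Delta,Theta),Zeta),Eta),(Alpha,Epsilon)).
Changes per character on this tree: Character 1: 1; Character 2: 1; Character 3: 1; Character 4: 1; Character 5: 1; Character 6: 1.
Total = 6.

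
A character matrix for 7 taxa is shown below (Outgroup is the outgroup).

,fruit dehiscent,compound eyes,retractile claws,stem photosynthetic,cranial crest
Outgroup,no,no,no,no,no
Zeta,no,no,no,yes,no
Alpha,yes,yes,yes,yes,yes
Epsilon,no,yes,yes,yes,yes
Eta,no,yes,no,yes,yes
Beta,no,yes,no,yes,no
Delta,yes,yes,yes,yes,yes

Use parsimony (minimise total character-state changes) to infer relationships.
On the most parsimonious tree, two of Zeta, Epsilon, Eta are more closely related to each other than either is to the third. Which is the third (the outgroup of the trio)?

Zeta

The outgroup has state 'no' for every character, so 'yes' is the derived state throughout.
fruit dehiscent: derived state 'yes' in Alpha and Delta only — synapomorphy for {Alpha, Delta}.
compound eyes: derived state 'yes' in Alpha, Beta, Delta, Epsilon, and Eta only — synapomorphy for {Alpha, Beta, Delta, Epsilon, Eta}.
retractile claws (derived state 'yes') is shared by Alpha, Delta, and Epsilon — a synapomorphy uniting that clade.
stem photosynthetic (derived state 'yes') is shared by all ingroup taxa — unites the whole ingroup.
Only Alpha, Delta, Epsilon, and Eta show the derived state 'yes' for cranial crest, supporting them as a clade.
Most parsimonious ingroup topology: (Zeta,((((Alpha,Delta),Epsilon),Eta),Beta)).
Eta and Epsilon share a more recent common ancestor with each other than either does with Zeta, so Zeta is the least closely related of the three.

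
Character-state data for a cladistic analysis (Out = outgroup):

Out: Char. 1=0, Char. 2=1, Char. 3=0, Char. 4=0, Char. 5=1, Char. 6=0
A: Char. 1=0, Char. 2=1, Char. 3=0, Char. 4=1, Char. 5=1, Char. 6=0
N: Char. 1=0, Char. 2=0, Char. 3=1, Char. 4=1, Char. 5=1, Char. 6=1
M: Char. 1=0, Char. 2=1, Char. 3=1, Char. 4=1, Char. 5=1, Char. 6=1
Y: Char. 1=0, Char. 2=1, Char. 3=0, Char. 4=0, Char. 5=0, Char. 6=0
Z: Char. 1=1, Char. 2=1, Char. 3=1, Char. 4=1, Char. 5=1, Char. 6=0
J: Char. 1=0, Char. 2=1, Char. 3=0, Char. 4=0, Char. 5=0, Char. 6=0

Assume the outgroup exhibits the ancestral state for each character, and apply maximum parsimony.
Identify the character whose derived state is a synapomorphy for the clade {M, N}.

Character polarity is set by the outgroup: the derived state is whichever differs from the outgroup's state, so for Char. 2, Char. 5 the derived state is '0', and for the remaining characters it is '1'.
Char. 1 (derived state '1') is unique to Z (autapomorphy; uninformative for grouping).
Char. 2 (derived state '0') is unique to N (autapomorphy; uninformative for grouping).
Char. 3 (derived state '1') is shared by M, N, and Z — a synapomorphy uniting that clade.
Char. 4 (derived state '1') is shared by A, M, N, and Z — a synapomorphy uniting that clade.
Only J and Y show the derived state '0' for Char. 5, supporting them as a clade.
Only M and N show the derived state '1' for Char. 6, supporting them as a clade.
Most parsimonious ingroup topology: ((A,((N,M),Z)),(Y,J)).
The clade {M, N} is supported by Char. 6: its derived state '1' occurs in exactly those taxa and in no other taxon (including the outgroup).

Char. 6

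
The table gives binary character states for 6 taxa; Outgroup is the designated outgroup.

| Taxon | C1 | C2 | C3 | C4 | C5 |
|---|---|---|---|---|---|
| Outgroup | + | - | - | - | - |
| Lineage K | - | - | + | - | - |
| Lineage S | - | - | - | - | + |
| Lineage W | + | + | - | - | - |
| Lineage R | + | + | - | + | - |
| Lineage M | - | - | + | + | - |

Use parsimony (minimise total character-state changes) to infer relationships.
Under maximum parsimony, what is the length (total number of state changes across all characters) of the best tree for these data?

6

Character polarity is set by the outgroup: the derived state is whichever differs from the outgroup's state, so for C1 the derived state is '-', and for the remaining characters it is '+'.
C1: derived state '-' in Lineage K, Lineage M, and Lineage S only — synapomorphy for {Lineage K, Lineage M, Lineage S}.
C2 (derived state '+') is shared by Lineage R and Lineage W — a synapomorphy uniting that clade.
C3 (derived state '+') is shared by Lineage K and Lineage M — a synapomorphy uniting that clade.
C4 (state '+') occurs in Lineage M and Lineage R but conflicts with the nesting implied by the other characters — most parsimoniously interpreted as homoplasy.
C5 (derived state '+') is unique to Lineage S (autapomorphy; uninformative for grouping).
Most parsimonious ingroup topology: (((Lineage K,Lineage M),Lineage S),(Lineage W,Lineage R)).
Changes per character on this tree: C1: 1; C2: 1; C3: 1; C4: 2; C5: 1.
Total = 6.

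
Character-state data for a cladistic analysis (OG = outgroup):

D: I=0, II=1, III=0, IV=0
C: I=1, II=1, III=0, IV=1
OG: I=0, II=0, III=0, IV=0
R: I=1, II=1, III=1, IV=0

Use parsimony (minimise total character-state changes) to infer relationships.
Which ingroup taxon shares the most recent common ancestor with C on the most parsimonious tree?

R

The outgroup has state '0' for every character, so '1' is the derived state throughout.
I: derived state '1' in C and R only — synapomorphy for {C, R}.
All ingroup taxa share the derived state '1' for II; it defines the ingroup but does not resolve relationships within it.
III: derived state '1' in R only — an autapomorphy, so it tells us nothing about relationships among taxa.
IV (derived state '1') is unique to C (autapomorphy; uninformative for grouping).
Most parsimonious ingroup topology: ((R,C),D).
C and R form a cherry on this tree, so they are sister taxa.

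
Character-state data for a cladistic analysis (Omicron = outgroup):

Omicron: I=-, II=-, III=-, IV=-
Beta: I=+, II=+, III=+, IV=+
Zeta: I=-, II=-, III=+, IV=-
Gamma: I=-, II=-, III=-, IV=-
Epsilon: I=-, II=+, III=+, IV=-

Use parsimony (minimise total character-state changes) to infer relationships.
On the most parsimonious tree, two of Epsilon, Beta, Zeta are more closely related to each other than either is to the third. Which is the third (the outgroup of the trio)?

Zeta

The outgroup has state '-' for every character, so '+' is the derived state throughout.
I: derived state '+' in Beta only — an autapomorphy, so it tells us nothing about relationships among taxa.
II: derived state '+' in Beta and Epsilon only — synapomorphy for {Beta, Epsilon}.
Only Beta, Epsilon, and Zeta show the derived state '+' for III, supporting them as a clade.
IV: derived state '+' in Beta only — an autapomorphy, so it tells us nothing about relationships among taxa.
Most parsimonious ingroup topology: (((Beta,Epsilon),Zeta),Gamma).
Epsilon and Beta share a more recent common ancestor with each other than either does with Zeta, so Zeta is the least closely related of the three.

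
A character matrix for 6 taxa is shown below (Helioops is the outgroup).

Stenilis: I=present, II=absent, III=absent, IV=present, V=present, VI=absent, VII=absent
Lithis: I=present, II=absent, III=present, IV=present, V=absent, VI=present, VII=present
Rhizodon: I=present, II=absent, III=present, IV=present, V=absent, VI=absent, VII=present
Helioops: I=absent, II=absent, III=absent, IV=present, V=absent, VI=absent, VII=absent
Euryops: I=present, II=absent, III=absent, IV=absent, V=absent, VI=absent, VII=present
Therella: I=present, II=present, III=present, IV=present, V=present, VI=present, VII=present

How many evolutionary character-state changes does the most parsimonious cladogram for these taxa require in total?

Character polarity is set by the outgroup: the derived state is whichever differs from the outgroup's state, so for IV the derived state is 'absent', and for the remaining characters it is 'present'.
All ingroup taxa share the derived state 'present' for I; it defines the ingroup but does not resolve relationships within it.
II: derived state 'present' in Therella only — an autapomorphy, so it tells us nothing about relationships among taxa.
III (derived state 'present') is shared by Lithis, Rhizodon, and Therella — a synapomorphy uniting that clade.
IV (derived state 'absent') is unique to Euryops (autapomorphy; uninformative for grouping).
V groups Stenilis and Therella, which is incompatible with the clades supported by the remaining characters; treating it as convergent (homoplasy) costs fewer steps than any alternative tree.
Only Lithis and Therella show the derived state 'present' for VI, supporting them as a clade.
VII (derived state 'present') is shared by Euryops, Lithis, Rhizodon, and Therella — a synapomorphy uniting that clade.
Most parsimonious ingroup topology: (((Rhizodon,(Lithis,Therella)),Euryops),Stenilis).
Changes per character on this tree: I: 1; II: 1; III: 1; IV: 1; V: 2; VI: 1; VII: 1.
Total = 8.

8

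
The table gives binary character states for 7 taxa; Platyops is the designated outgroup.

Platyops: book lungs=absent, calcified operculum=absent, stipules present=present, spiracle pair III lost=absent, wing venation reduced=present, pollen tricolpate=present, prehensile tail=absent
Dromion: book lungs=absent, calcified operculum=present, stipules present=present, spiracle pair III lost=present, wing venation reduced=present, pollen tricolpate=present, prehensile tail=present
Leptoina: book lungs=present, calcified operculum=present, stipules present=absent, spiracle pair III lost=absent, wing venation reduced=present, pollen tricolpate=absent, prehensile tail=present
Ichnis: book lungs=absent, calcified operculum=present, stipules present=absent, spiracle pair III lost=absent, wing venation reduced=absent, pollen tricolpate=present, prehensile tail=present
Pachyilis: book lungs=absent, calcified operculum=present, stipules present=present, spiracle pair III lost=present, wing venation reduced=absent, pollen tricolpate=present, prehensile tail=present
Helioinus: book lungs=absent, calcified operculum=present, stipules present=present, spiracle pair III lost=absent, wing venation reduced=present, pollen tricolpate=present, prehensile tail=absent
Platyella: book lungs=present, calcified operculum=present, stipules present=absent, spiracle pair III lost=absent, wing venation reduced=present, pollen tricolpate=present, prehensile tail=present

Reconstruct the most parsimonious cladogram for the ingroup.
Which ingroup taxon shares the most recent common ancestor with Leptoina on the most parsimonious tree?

Platyella

Character polarity is set by the outgroup: the derived state is whichever differs from the outgroup's state, so for stipules present, wing venation reduced, pollen tricolpate the derived state is 'absent', and for the remaining characters it is 'present'.
book lungs (derived state 'present') is shared by Leptoina and Platyella — a synapomorphy uniting that clade.
All ingroup taxa share the derived state 'present' for calcified operculum; it defines the ingroup but does not resolve relationships within it.
stipules present (derived state 'absent') is shared by Ichnis, Leptoina, and Platyella — a synapomorphy uniting that clade.
spiracle pair III lost (derived state 'present') is shared by Dromion and Pachyilis — a synapomorphy uniting that clade.
wing venation reduced (state 'absent') occurs in Ichnis and Pachyilis but conflicts with the nesting implied by the other characters — most parsimoniously interpreted as homoplasy.
pollen tricolpate (derived state 'absent') is unique to Leptoina (autapomorphy; uninformative for grouping).
prehensile tail: derived state 'present' in Dromion, Ichnis, Leptoina, Pachyilis, and Platyella only — synapomorphy for {Dromion, Ichnis, Leptoina, Pachyilis, Platyella}.
Most parsimonious ingroup topology: ((((Leptoina,Platyella),Ichnis),(Pachyilis,Dromion)),Helioinus).
Leptoina and Platyella form a cherry on this tree, so they are sister taxa.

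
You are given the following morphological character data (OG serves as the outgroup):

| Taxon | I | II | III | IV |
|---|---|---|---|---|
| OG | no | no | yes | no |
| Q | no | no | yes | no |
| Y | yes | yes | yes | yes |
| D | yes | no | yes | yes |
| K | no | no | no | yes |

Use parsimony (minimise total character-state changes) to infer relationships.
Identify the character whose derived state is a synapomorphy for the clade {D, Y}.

Character polarity is set by the outgroup: the derived state is whichever differs from the outgroup's state, so for III the derived state is 'no', and for the remaining characters it is 'yes'.
Only D and Y show the derived state 'yes' for I, supporting them as a clade.
II (derived state 'yes') is unique to Y (autapomorphy; uninformative for grouping).
III: derived state 'no' in K only — an autapomorphy, so it tells us nothing about relationships among taxa.
IV (derived state 'yes') is shared by D, K, and Y — a synapomorphy uniting that clade.
Most parsimonious ingroup topology: (Q,((Y,D),K)).
The clade {D, Y} is supported by I: its derived state 'yes' occurs in exactly those taxa and in no other taxon (including the outgroup).

I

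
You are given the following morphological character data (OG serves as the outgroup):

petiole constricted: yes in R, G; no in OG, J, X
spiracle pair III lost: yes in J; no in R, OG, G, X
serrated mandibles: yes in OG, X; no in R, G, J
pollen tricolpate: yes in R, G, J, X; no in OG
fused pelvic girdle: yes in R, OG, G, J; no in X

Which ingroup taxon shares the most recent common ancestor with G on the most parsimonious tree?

Character polarity is set by the outgroup: the derived state is whichever differs from the outgroup's state, so for serrated mandibles, fused pelvic girdle the derived state is 'no', and for the remaining characters it is 'yes'.
petiole constricted (derived state 'yes') is shared by G and R — a synapomorphy uniting that clade.
spiracle pair III lost (derived state 'yes') is unique to J (autapomorphy; uninformative for grouping).
serrated mandibles (derived state 'no') is shared by G, J, and R — a synapomorphy uniting that clade.
All ingroup taxa share the derived state 'yes' for pollen tricolpate; it defines the ingroup but does not resolve relationships within it.
fused pelvic girdle (derived state 'no') is unique to X (autapomorphy; uninformative for grouping).
Most parsimonious ingroup topology: (((R,G),J),X).
G and R form a cherry on this tree, so they are sister taxa.

R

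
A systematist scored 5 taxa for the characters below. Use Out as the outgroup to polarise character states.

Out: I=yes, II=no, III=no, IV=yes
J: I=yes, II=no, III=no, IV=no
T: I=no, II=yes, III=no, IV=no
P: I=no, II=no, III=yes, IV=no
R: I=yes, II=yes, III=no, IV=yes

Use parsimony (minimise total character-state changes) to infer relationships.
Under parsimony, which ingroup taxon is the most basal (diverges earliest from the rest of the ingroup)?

Character polarity is set by the outgroup: the derived state is whichever differs from the outgroup's state, so for I, IV the derived state is 'no', and for the remaining characters it is 'yes'.
Only P and T show the derived state 'no' for I, supporting them as a clade.
II groups R and T, which is incompatible with the clades supported by the remaining characters; treating it as convergent (homoplasy) costs fewer steps than any alternative tree.
III (derived state 'yes') is unique to P (autapomorphy; uninformative for grouping).
IV (derived state 'no') is shared by J, P, and T — a synapomorphy uniting that clade.
Most parsimonious ingroup topology: ((J,(T,P)),R).
R is sister to the clade containing all other ingroup taxa, so it is the earliest-diverging (most basal) ingroup lineage.

R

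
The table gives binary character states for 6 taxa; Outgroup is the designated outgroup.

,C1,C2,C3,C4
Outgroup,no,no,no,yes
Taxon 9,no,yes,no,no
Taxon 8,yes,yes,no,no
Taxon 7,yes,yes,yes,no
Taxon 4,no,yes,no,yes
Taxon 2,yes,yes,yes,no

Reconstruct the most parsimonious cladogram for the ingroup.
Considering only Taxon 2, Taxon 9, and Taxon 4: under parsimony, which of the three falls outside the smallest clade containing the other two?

Character polarity is set by the outgroup: the derived state is whichever differs from the outgroup's state, so for C4 the derived state is 'no', and for the remaining characters it is 'yes'.
Only Taxon 2, Taxon 7, and Taxon 8 show the derived state 'yes' for C1, supporting them as a clade.
All ingroup taxa share the derived state 'yes' for C2; it defines the ingroup but does not resolve relationships within it.
C3: derived state 'yes' in Taxon 2 and Taxon 7 only — synapomorphy for {Taxon 2, Taxon 7}.
C4: derived state 'no' in Taxon 2, Taxon 7, Taxon 8, and Taxon 9 only — synapomorphy for {Taxon 2, Taxon 7, Taxon 8, Taxon 9}.
Most parsimonious ingroup topology: ((Taxon 9,(Taxon 8,(Taxon 7,Taxon 2))),Taxon 4).
Taxon 9 and Taxon 2 share a more recent common ancestor with each other than either does with Taxon 4, so Taxon 4 is the least closely related of the three.

Taxon 4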